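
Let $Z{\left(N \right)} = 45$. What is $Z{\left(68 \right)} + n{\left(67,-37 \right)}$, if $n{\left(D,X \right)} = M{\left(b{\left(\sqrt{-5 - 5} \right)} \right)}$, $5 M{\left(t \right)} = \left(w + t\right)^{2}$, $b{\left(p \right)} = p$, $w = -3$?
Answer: $\frac{224}{5} - \frac{6 i \sqrt{10}}{5} \approx 44.8 - 3.7947 i$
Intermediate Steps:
$M{\left(t \right)} = \frac{\left(-3 + t\right)^{2}}{5}$
$n{\left(D,X \right)} = \frac{\left(-3 + i \sqrt{10}\right)^{2}}{5}$ ($n{\left(D,X \right)} = \frac{\left(-3 + \sqrt{-5 - 5}\right)^{2}}{5} = \frac{\left(-3 + \sqrt{-10}\right)^{2}}{5} = \frac{\left(-3 + i \sqrt{10}\right)^{2}}{5}$)
$Z{\left(68 \right)} + n{\left(67,-37 \right)} = 45 + \frac{\left(3 - i \sqrt{10}\right)^{2}}{5}$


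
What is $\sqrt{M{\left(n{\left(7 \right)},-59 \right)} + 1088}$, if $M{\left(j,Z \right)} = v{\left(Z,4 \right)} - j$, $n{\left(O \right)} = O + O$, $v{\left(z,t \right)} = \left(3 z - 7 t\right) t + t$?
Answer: $\sqrt{258} \approx 16.062$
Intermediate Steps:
$v{\left(z,t \right)} = t + t \left(- 7 t + 3 z\right)$ ($v{\left(z,t \right)} = \left(- 7 t + 3 z\right) t + t = t \left(- 7 t + 3 z\right) + t = t + t \left(- 7 t + 3 z\right)$)
$n{\left(O \right)} = 2 O$
$M{\left(j,Z \right)} = -108 - j + 12 Z$ ($M{\left(j,Z \right)} = 4 \left(1 - 28 + 3 Z\right) - j = 4 \left(-27 + 3 Z\right) - j = \left(-108 + 12 Z\right) - j = -108 - j + 12 Z$)
$\sqrt{M{\left(n{\left(7 \right)},-59 \right)} + 1088} = \sqrt{\left(-108 - 2 \cdot 7 + 12 \left(-59\right)\right) + 1088} = \sqrt{\left(-108 - 14 - 708\right) + 1088} = \sqrt{-830 + 1088} = \sqrt{258}$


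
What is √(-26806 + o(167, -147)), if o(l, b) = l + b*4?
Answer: I*√27227 ≈ 165.01*I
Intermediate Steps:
o(l, b) = l + 4*b
√(-26806 + o(167, -147)) = √(-26806 + (167 + 4*(-147))) = √(-26806 + (167 - 588)) = √(-26806 - 421) = √(-27227) = I*√27227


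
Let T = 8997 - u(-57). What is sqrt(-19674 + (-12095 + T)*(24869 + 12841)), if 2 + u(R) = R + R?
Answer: 3*I*sqrt(12496766) ≈ 10605.0*I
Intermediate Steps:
u(R) = -2 + 2*R (u(R) = -2 + (R + R) = -2 + 2*R)
T = 9113 (T = 8997 - (-2 + 2*(-57)) = 8997 - (-2 - 114) = 8997 - 1*(-116) = 8997 + 116 = 9113)
sqrt(-19674 + (-12095 + T)*(24869 + 12841)) = sqrt(-19674 + (-12095 + 9113)*(24869 + 12841)) = sqrt(-19674 - 2982*37710) = sqrt(-19674 - 112451220) = sqrt(-112470894) = 3*I*sqrt(12496766)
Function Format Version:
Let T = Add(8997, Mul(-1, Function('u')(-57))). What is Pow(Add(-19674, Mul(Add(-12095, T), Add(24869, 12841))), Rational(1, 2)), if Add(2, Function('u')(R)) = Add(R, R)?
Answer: Mul(3, I, Pow(12496766, Rational(1, 2))) ≈ Mul(10605., I)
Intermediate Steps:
Function('u')(R) = Add(-2, Mul(2, R)) (Function('u')(R) = Add(-2, Add(R, R)) = Add(-2, Mul(2, R)))
T = 9113 (T = Add(8997, Mul(-1, Add(-2, Mul(2, -57)))) = Add(8997, Mul(-1, Add(-2, -114))) = Add(8997, Mul(-1, -116)) = Add(8997, 116) = 9113)
Pow(Add(-19674, Mul(Add(-12095, T), Add(24869, 12841))), Rational(1, 2)) = Pow(Add(-19674, Mul(Add(-12095, 9113), Add(24869, 12841))), Rational(1, 2)) = Pow(Add(-19674, Mul(-2982, 37710)), Rational(1, 2)) = Pow(Add(-19674, -112451220), Rational(1, 2)) = Pow(-112470894, Rational(1, 2)) = Mul(3, I, Pow(12496766, Rational(1, 2)))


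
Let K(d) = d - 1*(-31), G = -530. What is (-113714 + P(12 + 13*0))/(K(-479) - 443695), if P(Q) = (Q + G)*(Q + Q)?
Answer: 126146/444143 ≈ 0.28402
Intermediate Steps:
P(Q) = 2*Q*(-530 + Q) (P(Q) = (Q - 530)*(Q + Q) = (-530 + Q)*(2*Q) = 2*Q*(-530 + Q))
K(d) = 31 + d (K(d) = d + 31 = 31 + d)
(-113714 + P(12 + 13*0))/(K(-479) - 443695) = (-113714 + 2*(12 + 13*0)*(-530 + (12 + 13*0)))/((31 - 479) - 443695) = (-113714 + 2*(12 + 0)*(-530 + (12 + 0)))/(-448 - 443695) = (-113714 + 2*12*(-530 + 12))/(-444143) = (-113714 + 2*12*(-518))*(-1/444143) = (-113714 - 12432)*(-1/444143) = -126146*(-1/444143) = 126146/444143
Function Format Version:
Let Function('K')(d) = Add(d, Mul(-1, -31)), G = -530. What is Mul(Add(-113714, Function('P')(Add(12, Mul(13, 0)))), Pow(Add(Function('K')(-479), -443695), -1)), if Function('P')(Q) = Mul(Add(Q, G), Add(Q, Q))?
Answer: Rational(126146, 444143) ≈ 0.28402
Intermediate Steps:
Function('P')(Q) = Mul(2, Q, Add(-530, Q)) (Function('P')(Q) = Mul(Add(Q, -530), Add(Q, Q)) = Mul(Add(-530, Q), Mul(2, Q)) = Mul(2, Q, Add(-530, Q)))
Function('K')(d) = Add(31, d) (Function('K')(d) = Add(d, 31) = Add(31, d))
Mul(Add(-113714, Function('P')(Add(12, Mul(13, 0)))), Pow(Add(Function('K')(-479), -443695), -1)) = Mul(Add(-113714, Mul(2, Add(12, Mul(13, 0)), Add(-530, Add(12, Mul(13, 0))))), Pow(Add(Add(31, -479), -443695), -1)) = Mul(Add(-113714, Mul(2, Add(12, 0), Add(-530, Add(12, 0)))), Pow(Add(-448, -443695), -1)) = Mul(Add(-113714, Mul(2, 12, Add(-530, 12))), Pow(-444143, -1)) = Mul(Add(-113714, Mul(2, 12, -518)), Rational(-1, 444143)) = Mul(Add(-113714, -12432), Rational(-1, 444143)) = Mul(-126146, Rational(-1, 444143)) = Rational(126146, 444143)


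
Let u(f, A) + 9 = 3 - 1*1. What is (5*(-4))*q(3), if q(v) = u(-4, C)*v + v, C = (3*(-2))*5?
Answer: 360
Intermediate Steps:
C = -30 (C = -6*5 = -30)
u(f, A) = -7 (u(f, A) = -9 + (3 - 1*1) = -9 + (3 - 1) = -9 + 2 = -7)
q(v) = -6*v (q(v) = -7*v + v = -6*v)
(5*(-4))*q(3) = (5*(-4))*(-6*3) = -20*(-18) = 360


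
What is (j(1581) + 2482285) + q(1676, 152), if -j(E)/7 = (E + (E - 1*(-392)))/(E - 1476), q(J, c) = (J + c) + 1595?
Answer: 37282066/15 ≈ 2.4855e+6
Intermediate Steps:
q(J, c) = 1595 + J + c
j(E) = -7*(392 + 2*E)/(-1476 + E) (j(E) = -7*(E + (E - 1*(-392)))/(E - 1476) = -7*(E + (E + 392))/(-1476 + E) = -7*(E + (392 + E))/(-1476 + E) = -7*(392 + 2*E)/(-1476 + E))
(j(1581) + 2482285) + q(1676, 152) = (14*(-196 - 1*1581)/(-1476 + 1581) + 2482285) + (1595 + 1676 + 152) = (14*(-196 - 1581)/105 + 2482285) + 3423 = (14*(1/105)*(-1777) + 2482285) + 3423 = (-3554/15 + 2482285) + 3423 = 37230721/15 + 3423 = 37282066/15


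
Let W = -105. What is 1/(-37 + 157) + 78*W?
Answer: -982799/120 ≈ -8190.0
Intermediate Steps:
1/(-37 + 157) + 78*W = 1/(-37 + 157) + 78*(-105) = 1/120 - 8190 = -982799/120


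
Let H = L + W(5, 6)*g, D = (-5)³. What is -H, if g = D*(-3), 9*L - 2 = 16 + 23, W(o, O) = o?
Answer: -16916/9 ≈ -1879.6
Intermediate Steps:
D = -125
L = 41/9 (L = 2/9 + (16 + 23)/9 = 2/9 + (⅑)*39 = 2/9 + 13/3 = 41/9 ≈ 4.5556)
g = 375 (g = -125*(-3) = 375)
H = 16916/9 (H = 41/9 + 5*375 = 41/9 + 1875 = 16916/9 ≈ 1879.6)
-H = -1*16916/9 = -16916/9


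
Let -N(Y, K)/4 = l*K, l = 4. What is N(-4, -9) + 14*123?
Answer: 1866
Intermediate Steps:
N(Y, K) = -16*K
N(-4, -9) + 14*123 = -16*(-9) + 14*123 = 144 + 1722 = 1866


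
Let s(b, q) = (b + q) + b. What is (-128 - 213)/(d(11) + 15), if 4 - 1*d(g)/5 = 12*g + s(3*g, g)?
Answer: 341/1010 ≈ 0.33762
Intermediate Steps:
s(b, q) = q + 2*b
d(g) = 20 - 95*g (d(g) = 20 - 5*(12*g + (g + 2*(3*g))) = 20 - 5*(12*g + (g + 6*g)) = 20 - 5*(12*g + 7*g) = 20 - 95*g)
(-128 - 213)/(d(11) + 15) = (-128 - 213)/((20 - 95*11) + 15) = -341/((20 - 1045) + 15) = -341/(-1025 + 15) = -341/(-1010) = -341*(-1/1010) = 341/1010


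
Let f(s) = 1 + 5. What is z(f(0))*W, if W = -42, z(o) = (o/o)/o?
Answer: -7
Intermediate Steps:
f(s) = 6
z(o) = 1/o
z(f(0))*W = -42/6 = (⅙)*(-42) = -7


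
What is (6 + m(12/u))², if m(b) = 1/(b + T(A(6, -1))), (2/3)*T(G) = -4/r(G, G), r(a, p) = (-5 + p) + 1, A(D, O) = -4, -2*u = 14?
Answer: 17956/729 ≈ 24.631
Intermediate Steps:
u = -7 (u = -½*14 = -7)
r(a, p) = -4 + p
T(G) = -6/(-4 + G) (T(G) = 3*(-4/(-4 + G))/2 = -6/(-4 + G))
m(b) = 1/(¾ + b) (m(b) = 1/(b - 6/(-4 - 4)) = 1/(b - 6/(-8)) = 1/(b - 6*(-⅛)) = 1/(b + ¾) = 1/(¾ + b))
(6 + m(12/u))² = (6 + 4/(3 + 4*(12/(-7))))² = (6 + 4/(3 + 4*(12*(-⅐))))² = (6 + 4/(3 + 4*(-12/7)))² = (6 + 4/(3 - 48/7))² = (6 + 4/(-27/7))² = (6 + 4*(-7/27))² = (6 - 28/27)² = (134/27)² = 17956/729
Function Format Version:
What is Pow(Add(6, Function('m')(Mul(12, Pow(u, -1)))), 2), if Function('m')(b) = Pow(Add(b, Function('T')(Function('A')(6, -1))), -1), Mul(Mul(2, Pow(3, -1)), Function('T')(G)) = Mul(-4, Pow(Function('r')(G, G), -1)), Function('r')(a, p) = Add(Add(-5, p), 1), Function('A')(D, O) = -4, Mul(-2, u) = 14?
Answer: Rational(17956, 729) ≈ 24.631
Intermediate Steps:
u = -7 (u = Mul(Rational(-1, 2), 14) = -7)
Function('r')(a, p) = Add(-4, p)
Function('T')(G) = Mul(-6, Pow(Add(-4, G), -1)) (Function('T')(G) = Mul(Rational(3, 2), Mul(-4, Pow(Add(-4, G), -1))) = Mul(-6, Pow(Add(-4, G), -1)))
Function('m')(b) = Pow(Add(Rational(3, 4), b), -1) (Function('m')(b) = Pow(Add(b, Mul(-6, Pow(Add(-4, -4), -1))), -1) = Pow(Add(b, Mul(-6, Pow(-8, -1))), -1) = Pow(Add(b, Mul(-6, Rational(-1, 8))), -1) = Pow(Add(b, Rational(3, 4)), -1) = Pow(Add(Rational(3, 4), b), -1))
Pow(Add(6, Function('m')(Mul(12, Pow(u, -1)))), 2) = Pow(Add(6, Mul(4, Pow(Add(3, Mul(4, Mul(12, Pow(-7, -1)))), -1))), 2) = Pow(Add(6, Mul(4, Pow(Add(3, Mul(4, Mul(12, Rational(-1, 7)))), -1))), 2) = Pow(Add(6, Mul(4, Pow(Add(3, Mul(4, Rational(-12, 7))), -1))), 2) = Pow(Add(6, Mul(4, Pow(Add(3, Rational(-48, 7)), -1))), 2) = Pow(Add(6, Mul(4, Pow(Rational(-27, 7), -1))), 2) = Pow(Add(6, Mul(4, Rational(-7, 27))), 2) = Pow(Add(6, Rational(-28, 27)), 2) = Pow(Rational(134, 27), 2) = Rational(17956, 729)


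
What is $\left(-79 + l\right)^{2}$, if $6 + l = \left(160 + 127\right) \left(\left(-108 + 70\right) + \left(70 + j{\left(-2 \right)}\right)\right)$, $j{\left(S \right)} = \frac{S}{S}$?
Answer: $88096996$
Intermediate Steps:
$j{\left(S \right)} = 1$
$l = 9465$ ($l = -6 + \left(160 + 127\right) \left(\left(-108 + 70\right) + \left(70 + 1\right)\right) = -6 + 287 \left(-38 + 71\right) = -6 + 287 \cdot 33 = -6 + 9471 = 9465$)
$\left(-79 + l\right)^{2} = \left(-79 + 9465\right)^{2} = 9386^{2} = 88096996$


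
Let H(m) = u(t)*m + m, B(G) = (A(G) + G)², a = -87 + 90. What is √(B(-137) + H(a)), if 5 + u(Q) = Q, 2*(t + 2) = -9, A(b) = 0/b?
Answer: 5*√2998/2 ≈ 136.89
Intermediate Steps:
A(b) = 0
t = -13/2 (t = -2 + (½)*(-9) = -2 - 9/2 = -13/2 ≈ -6.5000)
a = 3
u(Q) = -5 + Q
B(G) = G² (B(G) = (0 + G)² = G²)
H(m) = -21*m/2 (H(m) = (-5 - 13/2)*m + m = -23*m/2 + m = -21*m/2)
√(B(-137) + H(a)) = √((-137)² - 21/2*3) = √(18769 - 63/2) = √(37475/2) = 5*√2998/2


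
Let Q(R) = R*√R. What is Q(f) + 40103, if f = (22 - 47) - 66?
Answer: 40103 - 91*I*√91 ≈ 40103.0 - 868.08*I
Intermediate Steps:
f = -91 (f = -25 - 66 = -91)
Q(R) = R^(3/2)
Q(f) + 40103 = (-91)^(3/2) + 40103 = -91*I*√91 + 40103 = 40103 - 91*I*√91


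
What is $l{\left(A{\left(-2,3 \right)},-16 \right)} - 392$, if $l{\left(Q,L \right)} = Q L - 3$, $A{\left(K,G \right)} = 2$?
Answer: $-427$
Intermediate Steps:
$l{\left(Q,L \right)} = -3 + L Q$ ($l{\left(Q,L \right)} = L Q - 3 = -3 + L Q$)
$l{\left(A{\left(-2,3 \right)},-16 \right)} - 392 = \left(-3 - 32\right) - 392 = -35 - 392 = -427$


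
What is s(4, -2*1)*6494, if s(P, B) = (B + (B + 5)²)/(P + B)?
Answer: 22729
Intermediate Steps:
s(P, B) = (B + (5 + B)²)/(B + P)
s(4, -2*1)*6494 = ((-2*1 + (5 - 2*1)²)/(-2*1 + 4))*6494 = ((-2 + (5 - 2)²)/(-2 + 4))*6494 = ((-2 + 3²)/2)*6494 = ((-2 + 9)/2)*6494 = ((½)*7)*6494 = (7/2)*6494 = 22729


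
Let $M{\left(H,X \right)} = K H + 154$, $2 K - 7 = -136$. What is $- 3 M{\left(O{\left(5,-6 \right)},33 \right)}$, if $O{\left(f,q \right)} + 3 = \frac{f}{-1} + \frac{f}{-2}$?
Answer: $- \frac{9975}{4} \approx -2493.8$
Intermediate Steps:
$K = - \frac{129}{2}$ ($K = \frac{7}{2} + \frac{1}{2} \left(-136\right) = \frac{7}{2} - 68 = - \frac{129}{2} \approx -64.5$)
$O{\left(f,q \right)} = -3 - \frac{3 f}{2}$ ($O{\left(f,q \right)} = -3 + \left(\frac{f}{-1} + \frac{f}{-2}\right) = -3 + \left(f \left(-1\right) + f \left(- \frac{1}{2}\right)\right) = -3 - \frac{3 f}{2}$)
$M{\left(H,X \right)} = 154 - \frac{129 H}{2}$ ($M{\left(H,X \right)} = - \frac{129 H}{2} + 154 = 154 - \frac{129 H}{2}$)
$- 3 M{\left(O{\left(5,-6 \right)},33 \right)} = - 3 \left(154 - \frac{129 \left(-3 - \frac{15}{2}\right)}{2}\right) = - 3 \left(154 - - \frac{2709}{4}\right) = - 3 \left(154 + \frac{2709}{4}\right) = \left(-3\right) \frac{3325}{4} = - \frac{9975}{4}$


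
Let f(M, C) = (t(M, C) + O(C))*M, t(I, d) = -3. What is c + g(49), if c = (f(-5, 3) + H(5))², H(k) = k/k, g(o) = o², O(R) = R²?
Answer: 3242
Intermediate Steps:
f(M, C) = M*(-3 + C²) (f(M, C) = (-3 + C²)*M = M*(-3 + C²))
H(k) = 1
c = 841 (c = (-5*(-3 + 3²) + 1)² = (-5*(-3 + 9) + 1)² = (-5*6 + 1)² = (-30 + 1)² = (-29)² = 841)
c + g(49) = 841 + 49² = 841 + 2401 = 3242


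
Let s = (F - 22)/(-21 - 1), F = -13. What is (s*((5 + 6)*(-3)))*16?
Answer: -840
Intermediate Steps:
s = 35/22 (s = (-13 - 22)/(-21 - 1) = -35/(-22) = -35*(-1/22) = 35/22 ≈ 1.5909)
(s*((5 + 6)*(-3)))*16 = (35*((5 + 6)*(-3))/22)*16 = (35*(11*(-3))/22)*16 = ((35/22)*(-33))*16 = -105/2*16 = -840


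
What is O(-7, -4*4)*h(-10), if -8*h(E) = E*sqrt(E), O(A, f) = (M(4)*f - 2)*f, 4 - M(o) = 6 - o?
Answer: 680*I*sqrt(10) ≈ 2150.3*I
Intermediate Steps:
M(o) = -2 + o (M(o) = 4 - (6 - o) = 4 + (-6 + o) = -2 + o)
O(A, f) = f*(-2 + 2*f) (O(A, f) = ((-2 + 4)*f - 2)*f = (2*f - 2)*f = (-2 + 2*f)*f = f*(-2 + 2*f))
h(E) = -E**(3/2)/8 (h(E) = -E*sqrt(E)/8 = -E**(3/2)/8)
O(-7, -4*4)*h(-10) = (2*(-4*4)*(-1 - 4*4))*(-(-5)*I*sqrt(10)/4) = (2*(-16)*(-1 - 16))*(-(-5)*I*sqrt(10)/4) = (2*(-16)*(-17))*(5*I*sqrt(10)/4) = 544*(5*I*sqrt(10)/4) = 680*I*sqrt(10)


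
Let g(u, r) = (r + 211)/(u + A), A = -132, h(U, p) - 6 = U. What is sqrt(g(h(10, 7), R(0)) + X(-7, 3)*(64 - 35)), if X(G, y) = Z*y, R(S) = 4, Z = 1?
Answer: sqrt(286433)/58 ≈ 9.2275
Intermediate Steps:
h(U, p) = 6 + U
g(u, r) = (211 + r)/(-132 + u) (g(u, r) = (r + 211)/(u - 132) = (211 + r)/(-132 + u))
X(G, y) = y (X(G, y) = 1*y = y)
sqrt(g(h(10, 7), R(0)) + X(-7, 3)*(64 - 35)) = sqrt((211 + 4)/(-132 + (6 + 10)) + 3*(64 - 35)) = sqrt(215/(-132 + 16) + 3*29) = sqrt(215/(-116) + 87) = sqrt(-1/116*215 + 87) = sqrt(-215/116 + 87) = sqrt(9877/116) = sqrt(286433)/58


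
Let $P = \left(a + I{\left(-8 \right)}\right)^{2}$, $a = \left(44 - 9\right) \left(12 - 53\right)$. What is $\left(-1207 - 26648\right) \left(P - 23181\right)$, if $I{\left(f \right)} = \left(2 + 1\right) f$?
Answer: $-58648702500$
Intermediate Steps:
$a = -1435$ ($a = 35 \left(-41\right) = -1435$)
$I{\left(f \right)} = 3 f$
$P = 2128681$ ($P = \left(-1435 + 3 \left(-8\right)\right)^{2} = \left(-1435 - 24\right)^{2} = \left(-1459\right)^{2} = 2128681$)
$\left(-1207 - 26648\right) \left(P - 23181\right) = \left(-1207 - 26648\right) \left(2128681 - 23181\right) = \left(-27855\right) 2105500 = -58648702500$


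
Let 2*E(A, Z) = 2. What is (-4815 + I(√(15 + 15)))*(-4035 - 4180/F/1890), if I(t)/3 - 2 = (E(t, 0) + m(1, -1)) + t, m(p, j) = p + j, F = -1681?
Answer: 228188060666/11767 - 1281955397*√30/105903 ≈ 1.9326e+7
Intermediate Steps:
m(p, j) = j + p
E(A, Z) = 1 (E(A, Z) = (½)*2 = 1)
I(t) = 9 + 3*t (I(t) = 6 + 3*((1 + (-1 + 1)) + t) = 6 + 3*((1 + 0) + t) = 6 + 3*(1 + t) = 6 + (3 + 3*t) = 9 + 3*t)
(-4815 + I(√(15 + 15)))*(-4035 - 4180/F/1890) = (-4815 + (9 + 3*√(15 + 15)))*(-4035 - 4180/(-1681)/1890) = (-4815 + (9 + 3*√30))*(-4035 - 4180*(-1/1681)*(1/1890)) = (-4806 + 3*√30)*(-4035 + (4180/1681)*(1/1890)) = (-4806 + 3*√30)*(-4035 + 418/317709) = (-4806 + 3*√30)*(-1281955397/317709) = 228188060666/11767 - 1281955397*√30/105903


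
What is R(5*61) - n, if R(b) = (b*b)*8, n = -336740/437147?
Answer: 325325134140/437147 ≈ 7.4420e+5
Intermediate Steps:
n = -336740/437147 (n = -336740*1/437147 = -336740/437147 ≈ -0.77031)
R(b) = 8*b² (R(b) = b²*8 = 8*b²)
R(5*61) - n = 8*(5*61)² - 1*(-336740/437147) = 8*305² + 336740/437147 = 8*93025 + 336740/437147 = 744200 + 336740/437147 = 325325134140/437147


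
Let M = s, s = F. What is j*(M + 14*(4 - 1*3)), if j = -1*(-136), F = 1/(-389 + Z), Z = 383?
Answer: 5644/3 ≈ 1881.3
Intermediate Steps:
F = -1/6 (F = 1/(-389 + 383) = 1/(-6) = -1/6 ≈ -0.16667)
s = -1/6 ≈ -0.16667
M = -1/6 ≈ -0.16667
j = 136
j*(M + 14*(4 - 1*3)) = 136*(-1/6 + 14*(4 - 1*3)) = 136*(-1/6 + 14*(4 - 3)) = 136*(-1/6 + 14*1) = 136*(-1/6 + 14) = 136*(83/6) = 5644/3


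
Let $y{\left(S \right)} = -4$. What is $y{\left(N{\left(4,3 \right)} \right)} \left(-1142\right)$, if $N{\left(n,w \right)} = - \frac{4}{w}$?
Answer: $4568$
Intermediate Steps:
$y{\left(N{\left(4,3 \right)} \right)} \left(-1142\right) = \left(-4\right) \left(-1142\right) = 4568$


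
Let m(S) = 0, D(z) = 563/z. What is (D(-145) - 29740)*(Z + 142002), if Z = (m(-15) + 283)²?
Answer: -957848056533/145 ≈ -6.6058e+9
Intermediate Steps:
Z = 80089 (Z = (0 + 283)² = 283² = 80089)
(D(-145) - 29740)*(Z + 142002) = (563/(-145) - 29740)*(80089 + 142002) = (563*(-1/145) - 29740)*222091 = (-563/145 - 29740)*222091 = -4312863/145*222091 = -957848056533/145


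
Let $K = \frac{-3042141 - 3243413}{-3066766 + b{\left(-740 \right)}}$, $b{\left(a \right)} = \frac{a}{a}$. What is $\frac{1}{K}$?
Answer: $\frac{3066765}{6285554} \approx 0.48791$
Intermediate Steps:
$b{\left(a \right)} = 1$
$K = \frac{6285554}{3066765}$ ($K = \frac{-3042141 - 3243413}{-3066766 + 1} = - \frac{6285554}{-3066765} = \left(-6285554\right) \left(- \frac{1}{3066765}\right) = \frac{6285554}{3066765} \approx 2.0496$)
$\frac{1}{K} = \frac{1}{\frac{6285554}{3066765}} = \frac{3066765}{6285554}$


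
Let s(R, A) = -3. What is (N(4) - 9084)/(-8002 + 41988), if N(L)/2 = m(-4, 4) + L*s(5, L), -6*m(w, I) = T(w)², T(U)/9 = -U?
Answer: -4770/16993 ≈ -0.28070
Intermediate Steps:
T(U) = -9*U (T(U) = 9*(-U) = -9*U)
m(w, I) = -27*w²/2 (m(w, I) = -81*w²/6 = -27*w²/2)
N(L) = -432 - 6*L (N(L) = 2*(-27/2*(-4)² + L*(-3)) = 2*(-27/2*16 - 3*L) = 2*(-216 - 3*L) = -432 - 6*L)
(N(4) - 9084)/(-8002 + 41988) = ((-432 - 6*4) - 9084)/(-8002 + 41988) = ((-432 - 24) - 9084)/33986 = (-456 - 9084)*(1/33986) = -9540*1/33986 = -4770/16993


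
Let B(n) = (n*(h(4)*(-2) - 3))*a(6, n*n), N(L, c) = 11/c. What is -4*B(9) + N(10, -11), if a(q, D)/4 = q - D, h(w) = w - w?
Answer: -32401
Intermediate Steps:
h(w) = 0
a(q, D) = -4*D + 4*q (a(q, D) = 4*(q - D) = -4*D + 4*q)
B(n) = -3*n*(24 - 4*n²) (B(n) = (n*(0*(-2) - 3))*(-4*n*n + 4*6) = (n*(0 - 3))*(-4*n² + 24) = (n*(-3))*(24 - 4*n²) = (-3*n)*(24 - 4*n²) = -3*n*(24 - 4*n²))
-4*B(9) + N(10, -11) = -48*9*(-6 + 9²) + 11/(-11) = -48*9*(-6 + 81) + 11*(-1/11) = -48*9*75 - 1 = -4*8100 - 1 = -32400 - 1 = -32401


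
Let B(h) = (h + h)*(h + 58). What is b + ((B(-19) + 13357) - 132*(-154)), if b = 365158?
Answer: 397361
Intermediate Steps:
B(h) = 2*h*(58 + h) (B(h) = (2*h)*(58 + h) = 2*h*(58 + h))
b + ((B(-19) + 13357) - 132*(-154)) = 365158 + ((2*(-19)*(58 - 19) + 13357) - 132*(-154)) = 365158 + ((2*(-19)*39 + 13357) + 20328) = 365158 + ((-1482 + 13357) + 20328) = 365158 + (11875 + 20328) = 365158 + 32203 = 397361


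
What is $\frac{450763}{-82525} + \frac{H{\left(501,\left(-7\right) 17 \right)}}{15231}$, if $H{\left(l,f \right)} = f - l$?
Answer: $- \frac{6916736753}{1256938275} \approx -5.5028$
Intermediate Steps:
$\frac{450763}{-82525} + \frac{H{\left(501,\left(-7\right) 17 \right)}}{15231} = \frac{450763}{-82525} + \frac{\left(-7\right) 17 - 501}{15231} = 450763 \left(- \frac{1}{82525}\right) + \left(-119 - 501\right) \frac{1}{15231} = - \frac{450763}{82525} - \frac{620}{15231} = - \frac{6916736753}{1256938275}$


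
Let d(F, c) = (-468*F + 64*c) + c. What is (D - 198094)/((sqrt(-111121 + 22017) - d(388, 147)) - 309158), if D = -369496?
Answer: 15566609822/3760890349 + 454072*I*sqrt(5569)/3760890349 ≈ 4.1391 + 0.00901*I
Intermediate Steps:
d(F, c) = -468*F + 65*c
(D - 198094)/((sqrt(-111121 + 22017) - d(388, 147)) - 309158) = (-369496 - 198094)/((sqrt(-111121 + 22017) - (-468*388 + 65*147)) - 309158) = -567590/((sqrt(-89104) - (-181584 + 9555)) - 309158) = -567590/((4*I*sqrt(5569) - 1*(-172029)) - 309158) = -567590/((4*I*sqrt(5569) + 172029) - 309158) = -567590/((172029 + 4*I*sqrt(5569)) - 309158) = -567590/(-137129 + 4*I*sqrt(5569))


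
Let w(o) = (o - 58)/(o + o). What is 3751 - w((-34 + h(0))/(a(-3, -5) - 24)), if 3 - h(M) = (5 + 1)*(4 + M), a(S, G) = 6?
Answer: 413599/110 ≈ 3760.0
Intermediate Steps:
h(M) = -21 - 6*M (h(M) = 3 - (5 + 1)*(4 + M) = 3 - 6*(4 + M) = 3 - (24 + 6*M) = 3 + (-24 - 6*M) = -21 - 6*M)
w(o) = (-58 + o)/(2*o) (w(o) = (-58 + o)/((2*o)) = (-58 + o)*(1/(2*o)) = (-58 + o)/(2*o))
3751 - w((-34 + h(0))/(a(-3, -5) - 24)) = 3751 - (-58 + (-34 + (-21 - 6*0))/(6 - 24))/(2*((-34 + (-21 - 6*0))/(6 - 24))) = 3751 - (-58 + (-34 + (-21 + 0))/(-18))/(2*((-34 + (-21 + 0))/(-18))) = 3751 - (-58 + (-34 - 21)*(-1/18))/(2*((-34 - 21)*(-1/18))) = 3751 - (-58 - 55*(-1/18))/(2*((-55*(-1/18)))) = 3751 - (-58 + 55/18)/(2*55/18) = 3751 - 18*(-989)/(2*55*18) = 3751 - 1*(-989/110) = 3751 + 989/110 = 413599/110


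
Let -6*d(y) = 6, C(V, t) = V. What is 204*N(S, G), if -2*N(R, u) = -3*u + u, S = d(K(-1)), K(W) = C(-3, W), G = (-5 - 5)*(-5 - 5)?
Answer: 20400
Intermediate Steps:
G = 100 (G = -10*(-10) = 100)
K(W) = -3
d(y) = -1 (d(y) = -⅙*6 = -1)
S = -1
N(R, u) = u (N(R, u) = -(-3*u + u)/2 = -(-1)*u = u)
204*N(S, G) = 204*100 = 20400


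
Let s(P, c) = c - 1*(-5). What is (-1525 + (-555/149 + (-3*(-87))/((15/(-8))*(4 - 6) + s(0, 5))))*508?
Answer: -6285150752/8195 ≈ -7.6695e+5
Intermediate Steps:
s(P, c) = 5 + c (s(P, c) = c + 5 = 5 + c)
(-1525 + (-555/149 + (-3*(-87))/((15/(-8))*(4 - 6) + s(0, 5))))*508 = (-1525 + (-555/149 + (-3*(-87))/((15/(-8))*(4 - 6) + (5 + 5))))*508 = (-1525 + (-555*1/149 + 261/((15*(-⅛))*(-2) + 10)))*508 = (-1525 + (-555/149 + 261/(-15/8*(-2) + 10)))*508 = (-1525 + (-555/149 + 261/(15/4 + 10)))*508 = (-1525 + (-555/149 + 261/(55/4)))*508 = (-1525 + (-555/149 + 261*(4/55)))*508 = (-1525 + (-555/149 + 1044/55))*508 = (-1525 + 125031/8195)*508 = -12372344/8195*508 = -6285150752/8195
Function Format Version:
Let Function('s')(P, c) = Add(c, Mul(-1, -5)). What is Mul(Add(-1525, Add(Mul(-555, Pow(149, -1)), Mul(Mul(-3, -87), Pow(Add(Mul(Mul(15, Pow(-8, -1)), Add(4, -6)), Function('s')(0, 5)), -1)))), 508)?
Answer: Rational(-6285150752, 8195) ≈ -7.6695e+5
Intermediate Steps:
Function('s')(P, c) = Add(5, c) (Function('s')(P, c) = Add(c, 5) = Add(5, c))
Mul(Add(-1525, Add(Mul(-555, Pow(149, -1)), Mul(Mul(-3, -87), Pow(Add(Mul(Mul(15, Pow(-8, -1)), Add(4, -6)), Function('s')(0, 5)), -1)))), 508) = Mul(Add(-1525, Add(Mul(-555, Pow(149, -1)), Mul(Mul(-3, -87), Pow(Add(Mul(Mul(15, Pow(-8, -1)), Add(4, -6)), Add(5, 5)), -1)))), 508) = Mul(Add(-1525, Add(Mul(-555, Rational(1, 149)), Mul(261, Pow(Add(Mul(Mul(15, Rational(-1, 8)), -2), 10), -1)))), 508) = Mul(Add(-1525, Add(Rational(-555, 149), Mul(261, Pow(Add(Mul(Rational(-15, 8), -2), 10), -1)))), 508) = Mul(Add(-1525, Add(Rational(-555, 149), Mul(261, Pow(Add(Rational(15, 4), 10), -1)))), 508) = Mul(Add(-1525, Add(Rational(-555, 149), Mul(261, Pow(Rational(55, 4), -1)))), 508) = Mul(Add(-1525, Add(Rational(-555, 149), Mul(261, Rational(4, 55)))), 508) = Mul(Add(-1525, Add(Rational(-555, 149), Rational(1044, 55))), 508) = Mul(Add(-1525, Rational(125031, 8195)), 508) = Mul(Rational(-12372344, 8195), 508) = Rational(-6285150752, 8195)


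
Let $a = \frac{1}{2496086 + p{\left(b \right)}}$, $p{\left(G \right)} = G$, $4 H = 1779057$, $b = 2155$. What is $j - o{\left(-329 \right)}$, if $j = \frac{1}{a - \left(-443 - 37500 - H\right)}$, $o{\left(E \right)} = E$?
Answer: $\frac{1586989470512861}{4823676171793} \approx 329.0$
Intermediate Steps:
$H = \frac{1779057}{4}$ ($H = \frac{1}{4} \cdot 1779057 = \frac{1779057}{4} \approx 4.4476 \cdot 10^{5}$)
$a = \frac{1}{2498241}$ ($a = \frac{1}{2496086 + 2155} = \frac{1}{2498241} \approx 4.0028 \cdot 10^{-7}$)
$j = \frac{9992964}{4823676171793}$ ($j = \frac{1}{\frac{1}{2498241} + \left(\frac{1779057}{4} - \left(-443 + 100 \left(-375\right)\right)\right)} = \frac{1}{\frac{1}{2498241} + \left(\frac{1779057}{4} - \left(-443 - 37500\right)\right)} = \frac{1}{\frac{1}{2498241} + \left(\frac{1779057}{4} - -37943\right)} = \frac{1}{\frac{1}{2498241} + \left(\frac{1779057}{4} + 37943\right)} = \frac{1}{\frac{1}{2498241} + \frac{1930829}{4}} = \frac{1}{\frac{4823676171793}{9992964}} = \frac{9992964}{4823676171793} \approx 2.0716 \cdot 10^{-6}$)
$j - o{\left(-329 \right)} = \frac{9992964}{4823676171793} - -329 = \frac{9992964}{4823676171793} + 329 = \frac{1586989470512861}{4823676171793}$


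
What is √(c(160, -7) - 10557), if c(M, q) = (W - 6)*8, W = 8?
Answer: I*√10541 ≈ 102.67*I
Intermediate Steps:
c(M, q) = 16 (c(M, q) = (8 - 6)*8 = 2*8 = 16)
√(c(160, -7) - 10557) = √(16 - 10557) = √(-10541) = I*√10541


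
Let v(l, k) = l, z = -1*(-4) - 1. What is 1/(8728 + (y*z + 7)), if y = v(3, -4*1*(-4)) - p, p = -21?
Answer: 1/8807 ≈ 0.00011355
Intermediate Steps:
z = 3 (z = 4 - 1 = 3)
y = 24 (y = 3 - 1*(-21) = 3 + 21 = 24)
1/(8728 + (y*z + 7)) = 1/(8728 + (24*3 + 7)) = 1/(8728 + (72 + 7)) = 1/(8728 + 79) = 1/8807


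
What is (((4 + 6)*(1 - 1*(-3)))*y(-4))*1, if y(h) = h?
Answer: -160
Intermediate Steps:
(((4 + 6)*(1 - 1*(-3)))*y(-4))*1 = (((4 + 6)*(1 - 1*(-3)))*(-4))*1 = ((10*(1 + 3))*(-4))*1 = ((10*4)*(-4))*1 = (40*(-4))*1 = -160*1 = -160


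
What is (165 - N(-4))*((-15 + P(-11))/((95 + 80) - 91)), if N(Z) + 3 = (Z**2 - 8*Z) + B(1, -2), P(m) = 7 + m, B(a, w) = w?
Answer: -1159/42 ≈ -27.595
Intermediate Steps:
N(Z) = -5 + Z**2 - 8*Z (N(Z) = -3 + ((Z**2 - 8*Z) - 2) = -3 + (-2 + Z**2 - 8*Z) = -5 + Z**2 - 8*Z)
(165 - N(-4))*((-15 + P(-11))/((95 + 80) - 91)) = (165 - (-5 + (-4)**2 - 8*(-4)))*((-15 + (7 - 11))/((95 + 80) - 91)) = (165 - (-5 + 16 + 32))*((-15 - 4)/(175 - 91)) = (165 - 1*43)*(-19/84) = (165 - 43)*(-19*1/84) = 122*(-19/84) = -1159/42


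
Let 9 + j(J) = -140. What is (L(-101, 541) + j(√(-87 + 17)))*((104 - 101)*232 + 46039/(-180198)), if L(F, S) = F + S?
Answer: 12161061593/60066 ≈ 2.0246e+5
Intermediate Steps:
j(J) = -149 (j(J) = -9 - 140 = -149)
(L(-101, 541) + j(√(-87 + 17)))*((104 - 101)*232 + 46039/(-180198)) = ((-101 + 541) - 149)*((104 - 101)*232 + 46039/(-180198)) = (440 - 149)*(3*232 + 46039*(-1/180198)) = 291*(696 - 46039/180198) = 291*(125371769/180198) = 12161061593/60066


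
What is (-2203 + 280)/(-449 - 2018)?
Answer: 1923/2467 ≈ 0.77949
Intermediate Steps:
(-2203 + 280)/(-449 - 2018) = -1923/(-2467) = -1923*(-1/2467) = 1923/2467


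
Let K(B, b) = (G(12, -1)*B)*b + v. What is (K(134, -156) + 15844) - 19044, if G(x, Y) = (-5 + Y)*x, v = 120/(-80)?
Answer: 3003773/2 ≈ 1.5019e+6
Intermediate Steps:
v = -3/2 (v = 120*(-1/80) = -3/2 ≈ -1.5000)
G(x, Y) = x*(-5 + Y)
K(B, b) = -3/2 - 72*B*b (K(B, b) = ((12*(-5 - 1))*B)*b - 3/2 = ((12*(-6))*B)*b - 3/2 = (-72*B)*b - 3/2 = -72*B*b - 3/2 = -3/2 - 72*B*b)
(K(134, -156) + 15844) - 19044 = ((-3/2 - 72*134*(-156)) + 15844) - 19044 = ((-3/2 + 1505088) + 15844) - 19044 = (3010173/2 + 15844) - 19044 = 3041861/2 - 19044 = 3003773/2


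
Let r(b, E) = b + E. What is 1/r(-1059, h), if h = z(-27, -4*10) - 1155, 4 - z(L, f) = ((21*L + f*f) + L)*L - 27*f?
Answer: 1/23872 ≈ 4.1890e-5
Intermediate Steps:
z(L, f) = 4 + 27*f - L*(f**2 + 22*L) (z(L, f) = 4 - (((21*L + f*f) + L)*L - 27*f) = 4 - (((21*L + f**2) + L)*L - 27*f) = 4 - (((f**2 + 21*L) + L)*L - 27*f) = 4 - ((f**2 + 22*L)*L - 27*f) = 4 - (L*(f**2 + 22*L) - 27*f) = 4 - (-27*f + L*(f**2 + 22*L)) = 4 + (27*f - L*(f**2 + 22*L)) = 4 + 27*f - L*(f**2 + 22*L))
h = 24931 (h = (4 - 22*(-27)**2 + 27*(-4*10) - 1*(-27)*(-4*10)**2) - 1155 = (4 - 22*729 + 27*(-40) - 1*(-27)*(-40)**2) - 1155 = (4 - 16038 - 1080 - 1*(-27)*1600) - 1155 = (4 - 16038 - 1080 + 43200) - 1155 = 26086 - 1155 = 24931)
r(b, E) = E + b
1/r(-1059, h) = 1/(24931 - 1059) = 1/23872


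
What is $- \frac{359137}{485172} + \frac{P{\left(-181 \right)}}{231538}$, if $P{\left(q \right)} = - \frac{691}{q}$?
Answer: $- \frac{7525256947967}{10166385785508} \approx -0.74021$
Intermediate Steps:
$- \frac{359137}{485172} + \frac{P{\left(-181 \right)}}{231538} = - \frac{359137}{485172} + \frac{\left(-691\right) \frac{1}{-181}}{231538} = \left(-359137\right) \frac{1}{485172} + \left(-691\right) \left(- \frac{1}{181}\right) \frac{1}{231538} = - \frac{359137}{485172} + \frac{691}{181} \cdot \frac{1}{231538} = - \frac{359137}{485172} + \frac{691}{41908378} = - \frac{7525256947967}{10166385785508}$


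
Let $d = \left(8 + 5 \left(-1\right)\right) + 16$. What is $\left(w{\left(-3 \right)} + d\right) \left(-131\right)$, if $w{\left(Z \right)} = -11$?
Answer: $-1048$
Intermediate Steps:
$d = 19$ ($d = \left(8 - 5\right) + 16 = 3 + 16 = 19$)
$\left(w{\left(-3 \right)} + d\right) \left(-131\right) = \left(-11 + 19\right) \left(-131\right) = 8 \left(-131\right) = -1048$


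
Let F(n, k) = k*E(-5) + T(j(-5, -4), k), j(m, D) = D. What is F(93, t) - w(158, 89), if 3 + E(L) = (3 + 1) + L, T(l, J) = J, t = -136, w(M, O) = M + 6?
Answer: 244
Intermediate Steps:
w(M, O) = 6 + M
E(L) = 1 + L (E(L) = -3 + ((3 + 1) + L) = -3 + (4 + L) = 1 + L)
F(n, k) = -3*k (F(n, k) = k*(1 - 5) + k = k*(-4) + k = -4*k + k = -3*k)
F(93, t) - w(158, 89) = -3*(-136) - (6 + 158) = 408 - 1*164 = 408 - 164 = 244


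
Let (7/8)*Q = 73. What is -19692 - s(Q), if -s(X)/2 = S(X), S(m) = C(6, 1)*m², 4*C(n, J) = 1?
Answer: -794380/49 ≈ -16212.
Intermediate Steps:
Q = 584/7 (Q = (8/7)*73 = 584/7 ≈ 83.429)
C(n, J) = ¼ (C(n, J) = (¼)*1 = ¼)
S(m) = m²/4
s(X) = -X²/2
-19692 - s(Q) = -19692 - (-1)*(584/7)²/2 = -19692 - (-1)*341056/(2*49) = -19692 - 1*(-170528/49) = -19692 + 170528/49 = -794380/49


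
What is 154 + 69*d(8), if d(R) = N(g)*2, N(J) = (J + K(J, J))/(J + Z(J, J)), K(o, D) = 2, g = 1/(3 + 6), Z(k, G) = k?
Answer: 1465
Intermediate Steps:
g = 1/9 ≈ 0.11111
N(J) = (2 + J)/(2*J) (N(J) = (J + 2)/(J + J) = (2 + J)/((2*J)) = (2 + J)*(1/(2*J)) = (2 + J)/(2*J))
d(R) = 19 (d(R) = ((2 + 1/9)/(2*(1/9)))*2 = ((1/2)*9*(19/9))*2 = (19/2)*2 = 19)
154 + 69*d(8) = 154 + 69*19 = 154 + 1311 = 1465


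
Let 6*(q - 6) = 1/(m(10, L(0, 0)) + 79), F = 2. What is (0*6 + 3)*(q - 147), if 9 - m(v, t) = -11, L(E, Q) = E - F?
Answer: -83753/198 ≈ -423.00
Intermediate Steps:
L(E, Q) = -2 + E (L(E, Q) = E - 1*2 = E - 2 = -2 + E)
m(v, t) = 20 (m(v, t) = 9 - 1*(-11) = 9 + 11 = 20)
q = 3565/594 (q = 6 + 1/(6*(20 + 79)) = 6 + (⅙)/99 = 6 + (⅙)*(1/99) = 6 + 1/594 = 3565/594 ≈ 6.0017)
(0*6 + 3)*(q - 147) = (0*6 + 3)*(3565/594 - 147) = (0 + 3)*(-83753/594) = 3*(-83753/594) = -83753/198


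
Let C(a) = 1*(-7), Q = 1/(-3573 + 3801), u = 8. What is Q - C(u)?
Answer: 1597/228 ≈ 7.0044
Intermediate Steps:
Q = 1/228 ≈ 0.0043860
C(a) = -7
Q - C(u) = 1/228 - 1*(-7) = 1/228 + 7 = 1597/228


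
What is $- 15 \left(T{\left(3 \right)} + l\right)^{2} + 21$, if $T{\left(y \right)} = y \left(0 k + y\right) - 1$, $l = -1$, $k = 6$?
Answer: $-714$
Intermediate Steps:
$T{\left(y \right)} = -1 + y^{2}$ ($T{\left(y \right)} = y \left(0 \cdot 6 + y\right) - 1 = y \left(0 + y\right) - 1 = y y - 1 = y^{2} - 1 = -1 + y^{2}$)
$- 15 \left(T{\left(3 \right)} + l\right)^{2} + 21 = - 15 \left(\left(-1 + 3^{2}\right) - 1\right)^{2} + 21 = - 15 \left(\left(-1 + 9\right) - 1\right)^{2} + 21 = - 15 \left(8 - 1\right)^{2} + 21 = - 15 \cdot 7^{2} + 21 = \left(-15\right) 49 + 21 = -735 + 21 = -714$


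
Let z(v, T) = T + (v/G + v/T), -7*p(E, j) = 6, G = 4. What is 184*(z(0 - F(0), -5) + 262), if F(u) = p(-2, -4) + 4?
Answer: 1654068/35 ≈ 47259.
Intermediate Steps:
p(E, j) = -6/7 (p(E, j) = -⅐*6 = -6/7)
F(u) = 22/7 (F(u) = -6/7 + 4 = 22/7)
z(v, T) = T + v/4 + v/T (z(v, T) = T + (v/4 + v/T) = T + v/4 + v/T)
184*(z(0 - F(0), -5) + 262) = 184*((-5 + (0 - 1*22/7)/4 + (0 - 1*22/7)/(-5)) + 262) = 184*((-5 + (0 - 22/7)/4 + (0 - 22/7)*(-⅕)) + 262) = 184*((-5 + (¼)*(-22/7) - 22/7*(-⅕)) + 262) = 184*((-5 - 11/14 + 22/35) + 262) = 184*(-361/70 + 262) = 184*(17979/70) = 1654068/35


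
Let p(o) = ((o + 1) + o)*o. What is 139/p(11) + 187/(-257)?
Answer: -11588/65021 ≈ -0.17822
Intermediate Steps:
p(o) = o*(1 + 2*o) (p(o) = ((1 + o) + o)*o = (1 + 2*o)*o = o*(1 + 2*o))
139/p(11) + 187/(-257) = 139/((11*(1 + 2*11))) + 187/(-257) = 139/((11*(1 + 22))) + 187*(-1/257) = 139/((11*23)) - 187/257 = 139/253 - 187/257 = -11588/65021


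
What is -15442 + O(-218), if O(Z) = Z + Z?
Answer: -15878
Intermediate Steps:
O(Z) = 2*Z
-15442 + O(-218) = -15442 + 2*(-218) = -15442 - 436 = -15878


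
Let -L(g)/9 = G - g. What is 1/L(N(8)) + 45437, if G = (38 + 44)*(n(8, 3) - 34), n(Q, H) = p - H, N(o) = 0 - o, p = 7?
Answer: 1002703717/22068 ≈ 45437.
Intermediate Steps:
N(o) = -o
n(Q, H) = 7 - H
G = -2460 (G = (38 + 44)*((7 - 1*3) - 34) = 82*((7 - 3) - 34) = 82*(4 - 34) = 82*(-30) = -2460)
L(g) = 22140 + 9*g (L(g) = -9*(-2460 - g) = 22140 + 9*g)
1/L(N(8)) + 45437 = 1/(22140 + 9*(-1*8)) + 45437 = 1/(22140 + 9*(-8)) + 45437 = 1/(22140 - 72) + 45437 = 1/22068 + 45437 = 1002703717/22068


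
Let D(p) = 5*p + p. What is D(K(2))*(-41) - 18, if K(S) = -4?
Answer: 966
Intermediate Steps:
D(p) = 6*p
D(K(2))*(-41) - 18 = (6*(-4))*(-41) - 18 = -24*(-41) - 18 = 984 - 18 = 966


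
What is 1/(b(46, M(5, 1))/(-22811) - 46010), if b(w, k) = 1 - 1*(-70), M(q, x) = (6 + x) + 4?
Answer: -22811/1049534181 ≈ -2.1734e-5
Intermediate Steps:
M(q, x) = 10 + x
b(w, k) = 71 (b(w, k) = 1 + 70 = 71)
1/(b(46, M(5, 1))/(-22811) - 46010) = 1/(71/(-22811) - 46010) = 1/(71*(-1/22811) - 46010) = 1/(-71/22811 - 46010) = 1/(-1049534181/22811) = -22811/1049534181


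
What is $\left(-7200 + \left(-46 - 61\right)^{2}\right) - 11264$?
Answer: $-7015$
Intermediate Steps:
$\left(-7200 + \left(-46 - 61\right)^{2}\right) - 11264 = \left(-7200 + \left(-107\right)^{2}\right) - 11264 = \left(-7200 + 11449\right) - 11264 = 4249 - 11264 = -7015$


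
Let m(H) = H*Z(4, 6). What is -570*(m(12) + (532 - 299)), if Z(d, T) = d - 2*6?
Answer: -78090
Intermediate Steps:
Z(d, T) = -12 + d (Z(d, T) = d - 1*12 = d - 12 = -12 + d)
m(H) = -8*H (m(H) = H*(-12 + 4) = H*(-8) = -8*H)
-570*(m(12) + (532 - 299)) = -570*(-8*12 + (532 - 299)) = -570*(-96 + 233) = -570*137 = -78090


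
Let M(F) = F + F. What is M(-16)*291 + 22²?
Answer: -8828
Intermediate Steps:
M(F) = 2*F
M(-16)*291 + 22² = (2*(-16))*291 + 22² = -32*291 + 484 = -9312 + 484 = -8828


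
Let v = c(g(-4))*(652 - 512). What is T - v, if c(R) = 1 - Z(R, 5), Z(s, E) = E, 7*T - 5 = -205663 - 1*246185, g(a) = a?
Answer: -63989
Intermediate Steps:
T = -64549 (T = 5/7 + (-205663 - 1*246185)/7 = 5/7 + (-205663 - 246185)/7 = 5/7 + (1/7)*(-451848) = 5/7 - 451848/7 = -64549)
c(R) = -4 (c(R) = 1 - 1*5 = 1 - 5 = -4)
v = -560 (v = -4*(652 - 512) = -4*140 = -560)
T - v = -64549 - 1*(-560) = -64549 + 560 = -63989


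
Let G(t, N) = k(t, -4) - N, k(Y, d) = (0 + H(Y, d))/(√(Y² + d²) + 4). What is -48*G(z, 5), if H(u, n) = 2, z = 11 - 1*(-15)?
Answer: 40656/169 - 48*√173/169 ≈ 236.83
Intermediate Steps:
z = 26 (z = 11 + 15 = 26)
k(Y, d) = 2/(4 + √(Y² + d²)) (k(Y, d) = (0 + 2)/(√(Y² + d²) + 4) = 2/(4 + √(Y² + d²)))
G(t, N) = -N + 2/(4 + √(16 + t²)) (G(t, N) = 2/(4 + √(t² + (-4)²)) - N = 2/(4 + √(t² + 16)) - N = 2/(4 + √(16 + t²)) - N = -N + 2/(4 + √(16 + t²)))
-48*G(z, 5) = -48*(2 - 1*5*(4 + √(16 + 26²)))/(4 + √(16 + 26²)) = -48*(2 - 1*5*(4 + √(16 + 676)))/(4 + √(16 + 676)) = -48*(2 - 1*5*(4 + √692))/(4 + √692) = -48*(2 - 1*5*(4 + 2*√173))/(4 + 2*√173) = -48*(2 + (-20 - 10*√173))/(4 + 2*√173) = -48*(-18 - 10*√173)/(4 + 2*√173)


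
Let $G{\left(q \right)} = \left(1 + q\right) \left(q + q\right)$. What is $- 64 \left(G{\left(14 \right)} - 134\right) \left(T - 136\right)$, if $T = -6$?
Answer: $2599168$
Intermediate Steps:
$G{\left(q \right)} = 2 q \left(1 + q\right)$ ($G{\left(q \right)} = \left(1 + q\right) 2 q = 2 q \left(1 + q\right)$)
$- 64 \left(G{\left(14 \right)} - 134\right) \left(T - 136\right) = - 64 \left(2 \cdot 14 \left(1 + 14\right) - 134\right) \left(-6 - 136\right) = - 64 \left(2 \cdot 14 \cdot 15 - 134\right) \left(-142\right) = - 64 \left(420 - 134\right) \left(-142\right) = - 64 \cdot 286 \left(-142\right) = \left(-64\right) \left(-40612\right) = 2599168$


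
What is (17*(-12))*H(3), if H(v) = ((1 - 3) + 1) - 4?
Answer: 1020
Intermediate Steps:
H(v) = -5 (H(v) = (-2 + 1) - 4 = -1 - 4 = -5)
(17*(-12))*H(3) = (17*(-12))*(-5) = -204*(-5) = 1020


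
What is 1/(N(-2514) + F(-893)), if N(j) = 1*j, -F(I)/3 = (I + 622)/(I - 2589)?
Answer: -3482/8754561 ≈ -0.00039774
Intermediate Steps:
F(I) = -3*(622 + I)/(-2589 + I) (F(I) = -3*(I + 622)/(I - 2589) = -3*(622 + I)/(-2589 + I))
N(j) = j
1/(N(-2514) + F(-893)) = 1/(-2514 + 3*(-622 - 1*(-893))/(-2589 - 893)) = 1/(-2514 + 3*(-622 + 893)/(-3482)) = 1/(-2514 + 3*(-1/3482)*271) = 1/(-2514 - 813/3482) = 1/(-8754561/3482) = -3482/8754561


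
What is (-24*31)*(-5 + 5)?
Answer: 0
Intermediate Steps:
(-24*31)*(-5 + 5) = -744*0 = 0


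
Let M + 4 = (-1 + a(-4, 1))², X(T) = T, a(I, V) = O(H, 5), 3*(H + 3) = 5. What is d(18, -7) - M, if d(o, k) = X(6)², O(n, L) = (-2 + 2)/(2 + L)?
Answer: 39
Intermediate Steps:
H = -4/3 (H = -3 + (⅓)*5 = -3 + 5/3 = -4/3 ≈ -1.3333)
O(n, L) = 0 (O(n, L) = 0/(2 + L) = 0)
a(I, V) = 0
d(o, k) = 36 (d(o, k) = 6² = 36)
M = -3 (M = -4 + (-1 + 0)² = -4 + (-1)² = -4 + 1 = -3)
d(18, -7) - M = 36 - 1*(-3) = 36 + 3 = 39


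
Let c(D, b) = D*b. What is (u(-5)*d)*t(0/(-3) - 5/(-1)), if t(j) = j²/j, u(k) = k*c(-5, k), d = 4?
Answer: -2500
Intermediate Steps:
u(k) = -5*k² (u(k) = k*(-5*k) = -5*k²)
t(j) = j
(u(-5)*d)*t(0/(-3) - 5/(-1)) = (-5*(-5)²*4)*(0/(-3) - 5/(-1)) = (-5*25*4)*(0*(-⅓) - 5*(-1)) = (-125*4)*(0 + 5) = -500*5 = -2500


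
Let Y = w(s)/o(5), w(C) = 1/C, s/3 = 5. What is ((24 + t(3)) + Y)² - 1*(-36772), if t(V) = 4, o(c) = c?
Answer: 211256701/5625 ≈ 37557.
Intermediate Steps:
s = 15 (s = 3*5 = 15)
Y = 1/75 (Y = 1/(15*5) = (1/15)*(⅕) = 1/75 ≈ 0.013333)
((24 + t(3)) + Y)² - 1*(-36772) = ((24 + 4) + 1/75)² - 1*(-36772) = (28 + 1/75)² + 36772 = (2101/75)² + 36772 = 4414201/5625 + 36772 = 211256701/5625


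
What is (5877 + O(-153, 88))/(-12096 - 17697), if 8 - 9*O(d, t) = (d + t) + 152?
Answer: -52814/268137 ≈ -0.19697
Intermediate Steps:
O(d, t) = -16 - d/9 - t/9 (O(d, t) = 8/9 - ((d + t) + 152)/9 = 8/9 - (152 + d + t)/9 = 8/9 + (-152/9 - d/9 - t/9) = -16 - d/9 - t/9)
(5877 + O(-153, 88))/(-12096 - 17697) = (5877 + (-16 - ⅑*(-153) - ⅑*88))/(-12096 - 17697) = (5877 + (-16 + 17 - 88/9))/(-29793) = (5877 - 79/9)*(-1/29793) = (52814/9)*(-1/29793) = -52814/268137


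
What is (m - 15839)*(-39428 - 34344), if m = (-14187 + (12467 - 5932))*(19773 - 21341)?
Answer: -883972768684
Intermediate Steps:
m = 11998336 (m = (-14187 + 6535)*(-1568) = -7652*(-1568) = 11998336)
(m - 15839)*(-39428 - 34344) = (11998336 - 15839)*(-39428 - 34344) = 11982497*(-73772) = -883972768684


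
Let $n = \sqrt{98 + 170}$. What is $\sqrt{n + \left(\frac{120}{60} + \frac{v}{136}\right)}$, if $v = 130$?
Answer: $\frac{\sqrt{3417 + 2312 \sqrt{67}}}{34} \approx 4.3962$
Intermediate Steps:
$n = 2 \sqrt{67}$ ($n = \sqrt{268} = 2 \sqrt{67} \approx 16.371$)
$\sqrt{n + \left(\frac{120}{60} + \frac{v}{136}\right)} = \sqrt{2 \sqrt{67} + \left(\frac{120}{60} + \frac{130}{136}\right)} = \sqrt{2 \sqrt{67} + \left(120 \cdot \frac{1}{60} + 130 \cdot \frac{1}{136}\right)} = \sqrt{2 \sqrt{67} + \left(2 + \frac{65}{68}\right)} = \sqrt{2 \sqrt{67} + \frac{201}{68}} = \sqrt{\frac{201}{68} + 2 \sqrt{67}}$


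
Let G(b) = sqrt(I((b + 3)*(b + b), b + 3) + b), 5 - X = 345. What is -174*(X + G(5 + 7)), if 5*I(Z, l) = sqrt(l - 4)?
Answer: 59160 - 174*sqrt(300 + 5*sqrt(11))/5 ≈ 58541.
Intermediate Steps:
X = -340 (X = 5 - 1*345 = 5 - 345 = -340)
I(Z, l) = sqrt(-4 + l)/5 (I(Z, l) = sqrt(l - 4)/5 = sqrt(-4 + l)/5)
G(b) = sqrt(b + sqrt(-1 + b)/5) (G(b) = sqrt(sqrt(-4 + (b + 3))/5 + b) = sqrt(sqrt(-4 + (3 + b))/5 + b) = sqrt(sqrt(-1 + b)/5 + b) = sqrt(b + sqrt(-1 + b)/5))
-174*(X + G(5 + 7)) = -174*(-340 + sqrt(5*sqrt(-1 + (5 + 7)) + 25*(5 + 7))/5) = -174*(-340 + sqrt(5*sqrt(-1 + 12) + 25*12)/5) = -174*(-340 + sqrt(5*sqrt(11) + 300)/5) = -174*(-340 + sqrt(300 + 5*sqrt(11))/5) = 59160 - 174*sqrt(300 + 5*sqrt(11))/5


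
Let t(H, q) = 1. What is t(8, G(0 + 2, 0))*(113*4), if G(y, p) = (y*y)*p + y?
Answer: 452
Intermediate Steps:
G(y, p) = y + p*y**2 (G(y, p) = y**2*p + y = p*y**2 + y = y + p*y**2)
t(8, G(0 + 2, 0))*(113*4) = 1*(113*4) = 1*452 = 452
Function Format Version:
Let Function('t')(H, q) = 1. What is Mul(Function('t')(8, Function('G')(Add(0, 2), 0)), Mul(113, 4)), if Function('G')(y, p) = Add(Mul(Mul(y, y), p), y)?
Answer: 452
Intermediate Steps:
Function('G')(y, p) = Add(y, Mul(p, Pow(y, 2))) (Function('G')(y, p) = Add(Mul(Pow(y, 2), p), y) = Add(Mul(p, Pow(y, 2)), y) = Add(y, Mul(p, Pow(y, 2))))
Mul(Function('t')(8, Function('G')(Add(0, 2), 0)), Mul(113, 4)) = Mul(1, Mul(113, 4)) = Mul(1, 452) = 452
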